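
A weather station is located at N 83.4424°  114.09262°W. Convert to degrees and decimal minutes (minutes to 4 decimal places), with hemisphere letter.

83° 26.5440′ N, 114° 5.5572′ W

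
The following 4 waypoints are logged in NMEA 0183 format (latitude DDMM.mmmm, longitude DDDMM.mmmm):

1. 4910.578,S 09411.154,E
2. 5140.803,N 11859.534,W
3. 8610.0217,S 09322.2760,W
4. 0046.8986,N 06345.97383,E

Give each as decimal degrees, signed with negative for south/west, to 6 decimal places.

Point 1:
  φ: split at 2 digits → 49° and 10.578′; 49 + 10.578/60 = 49.1763000
  S → negative
  λ: degrees = first 3 digits = 94, minutes = 11.154; 94 + 11.154/60 = 94.1859000
  E ⇒ keep positive
Point 2:
  Latitude: degrees = first 2 digits = 51, minutes = 40.803; 51 + 40.803/60 = 51.6800500
  N ⇒ keep positive
  λ: degrees = first 3 digits = 118, minutes = 59.534; 118 + 59.534/60 = 118.9922333
  hemisphere W, so the sign is −
Point 3:
  φ: split at 2 digits → 86° and 10.0217′; 86 + 10.0217/60 = 86.1670283
  S ⇒ negate
  Longitude: split at 3 digits → 093° and 22.276′; 93 + 22.276/60 = 93.3712667
  hemisphere W, so the sign is −
Point 4:
  φ: degrees = first 2 digits = 0, minutes = 46.8986; 0 + 46.8986/60 = 0.7816433
  N → positive
  Longitude: degrees = first 3 digits = 63, minutes = 45.97383; 63 + 45.97383/60 = 63.7662305
  E ⇒ keep positive

1. -49.176300, 94.185900
2. 51.680050, -118.992233
3. -86.167028, -93.371267
4. 0.781643, 63.766231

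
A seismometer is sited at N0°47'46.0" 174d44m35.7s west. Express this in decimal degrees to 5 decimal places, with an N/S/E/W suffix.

Latitude: 0 + 47/60 + 46/3600 = 0.796111
Longitude: 174 + 44/60 + 35.7/3600 = 174.743250

0.79611° N, 174.74325° W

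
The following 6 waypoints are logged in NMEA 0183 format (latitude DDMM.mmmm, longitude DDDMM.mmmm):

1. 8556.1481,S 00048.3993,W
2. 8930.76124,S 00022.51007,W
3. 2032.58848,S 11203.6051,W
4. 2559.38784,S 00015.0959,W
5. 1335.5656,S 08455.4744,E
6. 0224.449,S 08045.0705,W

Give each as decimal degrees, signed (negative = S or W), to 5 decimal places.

1. -85.93580, -0.80666
2. -89.51269, -0.37517
3. -20.54314, -112.06009
4. -25.98980, -0.25160
5. -13.59276, 84.92457
6. -2.40748, -80.75118

Point 1:
  Latitude: degrees = first 2 digits = 85, minutes = 56.1481; 85 + 56.1481/60 = 85.935802
  S ⇒ negate
  Lon: split at 3 digits → 000° and 48.3993′; 0 + 48.3993/60 = 0.806655
  hemisphere W, so the sign is −
Point 2:
  Lat: degrees = first 2 digits = 89, minutes = 30.76124; 89 + 30.76124/60 = 89.512687
  hemisphere S, so the sign is −
  Longitude: degrees = first 3 digits = 0, minutes = 22.51007; 0 + 22.51007/60 = 0.375168
  hemisphere W, so the sign is −
Point 3:
  φ: split at 2 digits → 20° and 32.58848′; 20 + 32.58848/60 = 20.543141
  hemisphere S, so the sign is −
  Longitude: degrees = first 3 digits = 112, minutes = 3.6051; 112 + 3.6051/60 = 112.060085
  W ⇒ negate
Point 4:
  φ: split at 2 digits → 25° and 59.38784′; 25 + 59.38784/60 = 25.989797
  hemisphere S, so the sign is −
  λ: split at 3 digits → 000° and 15.0959′; 0 + 15.0959/60 = 0.251598
  W ⇒ negate
Point 5:
  φ: degrees = first 2 digits = 13, minutes = 35.5656; 13 + 35.5656/60 = 13.592760
  S → negative
  Longitude: degrees = first 3 digits = 84, minutes = 55.4744; 84 + 55.4744/60 = 84.924573
  E → positive
Point 6:
  φ: degrees = first 2 digits = 2, minutes = 24.449; 2 + 24.449/60 = 2.407483
  hemisphere S, so the sign is −
  Lon: degrees = first 3 digits = 80, minutes = 45.0705; 80 + 45.0705/60 = 80.751175
  hemisphere W, so the sign is −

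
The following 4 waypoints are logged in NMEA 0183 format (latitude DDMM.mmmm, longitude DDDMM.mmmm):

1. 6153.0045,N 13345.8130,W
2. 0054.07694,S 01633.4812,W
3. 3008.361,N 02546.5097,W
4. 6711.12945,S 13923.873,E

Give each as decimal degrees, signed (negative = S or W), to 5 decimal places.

1. 61.88341, -133.76355
2. -0.90128, -16.55802
3. 30.13935, -25.77516
4. -67.18549, 139.39788

Point 1:
  Latitude: degrees = first 2 digits = 61, minutes = 53.0045; 61 + 53.0045/60 = 61.883408
  N → positive
  Longitude: degrees = first 3 digits = 133, minutes = 45.813; 133 + 45.813/60 = 133.763550
  W → negative
Point 2:
  φ: degrees = first 2 digits = 0, minutes = 54.07694; 0 + 54.07694/60 = 0.901282
  S ⇒ negate
  Lon: split at 3 digits → 016° and 33.4812′; 16 + 33.4812/60 = 16.558020
  W ⇒ negate
Point 3:
  Latitude: degrees = first 2 digits = 30, minutes = 8.361; 30 + 8.361/60 = 30.139350
  N → positive
  Lon: degrees = first 3 digits = 25, minutes = 46.5097; 25 + 46.5097/60 = 25.775162
  hemisphere W, so the sign is −
Point 4:
  φ: split at 2 digits → 67° and 11.12945′; 67 + 11.12945/60 = 67.185491
  S ⇒ negate
  Longitude: split at 3 digits → 139° and 23.873′; 139 + 23.873/60 = 139.397883
  E ⇒ keep positive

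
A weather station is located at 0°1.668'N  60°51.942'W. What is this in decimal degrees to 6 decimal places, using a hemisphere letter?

φ: 0 + 1.668/60 = 0.0278000
λ: 60 + 51.942/60 = 60.8657000

0.027800° N, 60.865700° W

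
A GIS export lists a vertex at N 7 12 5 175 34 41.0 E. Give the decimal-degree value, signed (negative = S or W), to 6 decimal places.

Latitude: 7° + 12/60 + 5/3600 = 7 + 0.200000 + 0.001389 = 7.2013889
N ⇒ keep positive
Longitude: 175° + 34/60 + 41/3600 = 175 + 0.566667 + 0.011389 = 175.5780556
E ⇒ keep positive

7.201389, 175.578056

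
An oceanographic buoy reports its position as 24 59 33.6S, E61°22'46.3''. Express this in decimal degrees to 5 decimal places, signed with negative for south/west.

φ: 59′ + 33.6″ = 59.56000′; 24 + 59.56000/60 = 24.992667
S ⇒ negate
Longitude: 22′ + 46.3″ = 22.77167′; 61 + 22.77167/60 = 61.379528
E → positive

-24.99267, 61.37953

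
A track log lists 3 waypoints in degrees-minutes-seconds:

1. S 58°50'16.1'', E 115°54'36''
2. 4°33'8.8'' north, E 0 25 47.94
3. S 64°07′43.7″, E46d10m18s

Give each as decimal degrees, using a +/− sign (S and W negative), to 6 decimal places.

Point 1:
  Latitude: 58° + 50/60 + 16.1/3600 = 58 + 0.833333 + 0.004472 = 58.8378056
  hemisphere S, so the sign is −
  λ: 54′ + 36″ = 54.60000′; 115 + 54.60000/60 = 115.9100000
  E ⇒ keep positive
Point 2:
  φ: 4° + 33/60 + 8.8/3600 = 4 + 0.550000 + 0.002444 = 4.5524444
  N → positive
  Longitude: 0 + 25/60 + 47.94/3600 = 0.4299833
  E ⇒ keep positive
Point 3:
  Lat: 64 + 7/60 + 43.7/3600 = 64.1288056
  S ⇒ negate
  Lon: 10′ + 18″ = 10.30000′; 46 + 10.30000/60 = 46.1716667
  E → positive

1. -58.837806, 115.910000
2. 4.552444, 0.429983
3. -64.128806, 46.171667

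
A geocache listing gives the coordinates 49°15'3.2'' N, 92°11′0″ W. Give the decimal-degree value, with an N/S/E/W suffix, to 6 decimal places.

Latitude: 15′ + 3.2″ = 15.05333′; 49 + 15.05333/60 = 49.2508889
Longitude: 11′ + 0″ = 11.00000′; 92 + 11.00000/60 = 92.1833333

49.250889° N, 92.183333° W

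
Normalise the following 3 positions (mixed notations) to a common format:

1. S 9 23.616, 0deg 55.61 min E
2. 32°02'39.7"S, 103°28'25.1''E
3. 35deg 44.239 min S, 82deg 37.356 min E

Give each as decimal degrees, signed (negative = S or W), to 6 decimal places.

Point 1:
  φ: 23.616′ = 0.393600°; total 9.3936000
  hemisphere S, so the sign is −
  Longitude: 55.61′ = 0.926833°; total 0.9268333
  E ⇒ keep positive
Point 2:
  φ: 2′ + 39.7″ = 2.66167′; 32 + 2.66167/60 = 32.0443611
  S ⇒ negate
  Lon: 103 + 28/60 + 25.1/3600 = 103.4736389
  E → positive
Point 3:
  Latitude: 44.239′ = 0.737317°; total 35.7373167
  S → negative
  λ: 82 + 37.356/60 = 82.6226000
  E ⇒ keep positive

1. -9.393600, 0.926833
2. -32.044361, 103.473639
3. -35.737317, 82.622600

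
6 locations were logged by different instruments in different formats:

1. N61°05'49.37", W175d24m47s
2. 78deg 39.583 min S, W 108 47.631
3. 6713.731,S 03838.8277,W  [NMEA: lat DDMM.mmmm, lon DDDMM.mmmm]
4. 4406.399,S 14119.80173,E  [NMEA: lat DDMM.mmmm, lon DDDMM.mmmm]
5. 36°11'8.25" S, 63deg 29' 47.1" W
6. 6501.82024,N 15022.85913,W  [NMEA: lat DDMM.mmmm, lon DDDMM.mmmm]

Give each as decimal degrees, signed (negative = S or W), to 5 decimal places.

Point 1:
  Lat: 61 + 5/60 + 49.37/3600 = 61.097047
  N → positive
  Lon: 24′ + 47″ = 24.78333′; 175 + 24.78333/60 = 175.413056
  W ⇒ negate
Point 2:
  Latitude: 78 + 39.583/60 = 78.659717
  S ⇒ negate
  λ: 108 + 47.631/60 = 108.793850
  W → negative
Point 3:
  Lat: degrees = first 2 digits = 67, minutes = 13.731; 67 + 13.731/60 = 67.228850
  S → negative
  Longitude: degrees = first 3 digits = 38, minutes = 38.8277; 38 + 38.8277/60 = 38.647128
  hemisphere W, so the sign is −
Point 4:
  φ: degrees = first 2 digits = 44, minutes = 6.399; 44 + 6.399/60 = 44.106650
  hemisphere S, so the sign is −
  Longitude: split at 3 digits → 141° and 19.80173′; 141 + 19.80173/60 = 141.330029
  E → positive
Point 5:
  φ: 11′ + 8.25″ = 11.13750′; 36 + 11.13750/60 = 36.185625
  hemisphere S, so the sign is −
  Lon: 29′ + 47.1″ = 29.78500′; 63 + 29.78500/60 = 63.496417
  hemisphere W, so the sign is −
Point 6:
  φ: degrees = first 2 digits = 65, minutes = 1.82024; 65 + 1.82024/60 = 65.030337
  N → positive
  Lon: split at 3 digits → 150° and 22.85913′; 150 + 22.85913/60 = 150.380986
  W ⇒ negate

1. 61.09705, -175.41306
2. -78.65972, -108.79385
3. -67.22885, -38.64713
4. -44.10665, 141.33003
5. -36.18563, -63.49642
6. 65.03034, -150.38099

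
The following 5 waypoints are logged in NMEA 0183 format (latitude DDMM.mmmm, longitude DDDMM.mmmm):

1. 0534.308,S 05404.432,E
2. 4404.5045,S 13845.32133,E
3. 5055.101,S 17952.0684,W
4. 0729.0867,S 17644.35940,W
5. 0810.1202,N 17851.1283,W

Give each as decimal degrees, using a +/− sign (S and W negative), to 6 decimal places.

1. -5.571800, 54.073867
2. -44.075075, 138.755356
3. -50.918350, -179.867807
4. -7.484778, -176.739323
5. 8.168670, -178.852138

Point 1:
  Latitude: split at 2 digits → 05° and 34.308′; 5 + 34.308/60 = 5.5718000
  S ⇒ negate
  Lon: split at 3 digits → 054° and 4.432′; 54 + 4.432/60 = 54.0738667
  E ⇒ keep positive
Point 2:
  Latitude: degrees = first 2 digits = 44, minutes = 4.5045; 44 + 4.5045/60 = 44.0750750
  S ⇒ negate
  λ: split at 3 digits → 138° and 45.32133′; 138 + 45.32133/60 = 138.7553555
  E → positive
Point 3:
  Latitude: degrees = first 2 digits = 50, minutes = 55.101; 50 + 55.101/60 = 50.9183500
  S → negative
  Lon: split at 3 digits → 179° and 52.0684′; 179 + 52.0684/60 = 179.8678067
  W ⇒ negate
Point 4:
  Lat: degrees = first 2 digits = 7, minutes = 29.0867; 7 + 29.0867/60 = 7.4847783
  S → negative
  Lon: degrees = first 3 digits = 176, minutes = 44.3594; 176 + 44.3594/60 = 176.7393233
  hemisphere W, so the sign is −
Point 5:
  φ: degrees = first 2 digits = 8, minutes = 10.1202; 8 + 10.1202/60 = 8.1686700
  N → positive
  Lon: split at 3 digits → 178° and 51.1283′; 178 + 51.1283/60 = 178.8521383
  W ⇒ negate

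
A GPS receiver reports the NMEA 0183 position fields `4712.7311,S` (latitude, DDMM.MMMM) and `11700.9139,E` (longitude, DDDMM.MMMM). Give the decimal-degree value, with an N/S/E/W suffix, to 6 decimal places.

Lat: degrees = first 2 digits = 47, minutes = 12.7311; 47 + 12.7311/60 = 47.2121850
λ: split at 3 digits → 117° and 0.9139′; 117 + 0.9139/60 = 117.0152317

47.212185° S, 117.015232° E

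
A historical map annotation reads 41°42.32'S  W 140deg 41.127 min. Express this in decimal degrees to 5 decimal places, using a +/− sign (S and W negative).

-41.70533, -140.68545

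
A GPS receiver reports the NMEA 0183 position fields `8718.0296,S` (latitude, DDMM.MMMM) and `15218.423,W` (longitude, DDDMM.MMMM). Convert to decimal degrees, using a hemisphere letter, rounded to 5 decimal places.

Latitude: degrees = first 2 digits = 87, minutes = 18.0296; 87 + 18.0296/60 = 87.300493
Longitude: split at 3 digits → 152° and 18.423′; 152 + 18.423/60 = 152.307050

87.30049° S, 152.30705° W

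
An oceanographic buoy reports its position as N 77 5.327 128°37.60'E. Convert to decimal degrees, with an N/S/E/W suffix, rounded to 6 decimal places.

φ: 77 + 5.327/60 = 77.0887833
Lon: 128 + 37.6/60 = 128.6266667

77.088783° N, 128.626667° E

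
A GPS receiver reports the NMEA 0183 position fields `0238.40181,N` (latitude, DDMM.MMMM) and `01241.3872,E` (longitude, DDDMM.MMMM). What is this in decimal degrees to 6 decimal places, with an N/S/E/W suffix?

2.640030° N, 12.689787° E

φ: split at 2 digits → 02° and 38.40181′; 2 + 38.40181/60 = 2.6400302
Longitude: split at 3 digits → 012° and 41.3872′; 12 + 41.3872/60 = 12.6897867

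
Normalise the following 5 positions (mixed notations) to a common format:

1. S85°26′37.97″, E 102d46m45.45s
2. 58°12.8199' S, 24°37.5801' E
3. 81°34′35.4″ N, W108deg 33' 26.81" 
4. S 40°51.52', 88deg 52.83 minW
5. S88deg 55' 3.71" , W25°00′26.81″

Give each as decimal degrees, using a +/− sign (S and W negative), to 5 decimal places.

1. -85.44388, 102.77929
2. -58.21367, 24.62634
3. 81.57650, -108.55745
4. -40.85867, -88.88050
5. -88.91770, -25.00745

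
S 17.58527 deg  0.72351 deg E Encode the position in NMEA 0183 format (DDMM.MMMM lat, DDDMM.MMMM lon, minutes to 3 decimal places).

1735.116,S / 00043.411,E

φ: fractional part 0.585270 → 35.11620 minutes
λ: fractional part 0.723510 → 43.41060 minutes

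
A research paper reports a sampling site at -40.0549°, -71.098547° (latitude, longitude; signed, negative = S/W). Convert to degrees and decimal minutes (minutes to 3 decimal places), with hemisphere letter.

Latitude is negative → S; |value| = 40.054900
Latitude: 40° + 0.054900 × 60 = 40° 3.29400′
Longitude is negative → W; |value| = 71.098547
Longitude: 71° + 0.098547 × 60 = 71° 5.91282′

40° 3.294′ S, 71° 5.913′ W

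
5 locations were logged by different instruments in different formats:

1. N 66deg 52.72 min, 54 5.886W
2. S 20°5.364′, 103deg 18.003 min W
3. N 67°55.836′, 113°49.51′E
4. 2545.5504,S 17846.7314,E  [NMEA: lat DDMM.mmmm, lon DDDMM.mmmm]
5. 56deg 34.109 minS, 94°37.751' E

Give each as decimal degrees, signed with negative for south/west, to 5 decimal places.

Point 1:
  Latitude: 52.72′ = 0.878667°; total 66.878667
  N ⇒ keep positive
  Longitude: 5.886′ = 0.098100°; total 54.098100
  W → negative
Point 2:
  Lat: 20 + 5.364/60 = 20.089400
  S ⇒ negate
  Longitude: 18.003′ = 0.300050°; total 103.300050
  W → negative
Point 3:
  φ: 67 + 55.836/60 = 67.930600
  N ⇒ keep positive
  Longitude: 49.51′ = 0.825167°; total 113.825167
  E → positive
Point 4:
  Lat: split at 2 digits → 25° and 45.5504′; 25 + 45.5504/60 = 25.759173
  S ⇒ negate
  Lon: degrees = first 3 digits = 178, minutes = 46.7314; 178 + 46.7314/60 = 178.778857
  E → positive
Point 5:
  φ: 34.109′ = 0.568483°; total 56.568483
  hemisphere S, so the sign is −
  Lon: 37.751′ = 0.629183°; total 94.629183
  E ⇒ keep positive

1. 66.87867, -54.09810
2. -20.08940, -103.30005
3. 67.93060, 113.82517
4. -25.75917, 178.77886
5. -56.56848, 94.62918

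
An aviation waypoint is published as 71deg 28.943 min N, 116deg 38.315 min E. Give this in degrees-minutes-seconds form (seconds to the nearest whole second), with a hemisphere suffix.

71°28′57″ N, 116°38′19″ E

Latitude: fractional minutes 0.94300 × 60 = 56.58″
Longitude: fractional minutes 0.31500 × 60 = 18.90″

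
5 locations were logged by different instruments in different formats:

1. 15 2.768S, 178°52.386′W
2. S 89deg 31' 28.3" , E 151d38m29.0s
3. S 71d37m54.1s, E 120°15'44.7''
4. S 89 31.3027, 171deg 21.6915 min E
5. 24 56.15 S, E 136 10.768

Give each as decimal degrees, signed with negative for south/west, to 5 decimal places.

Point 1:
  Lat: 2.768′ = 0.046133°; total 15.046133
  hemisphere S, so the sign is −
  λ: 52.386′ = 0.873100°; total 178.873100
  hemisphere W, so the sign is −
Point 2:
  Latitude: 89° + 31/60 + 28.3/3600 = 89 + 0.516667 + 0.007861 = 89.524528
  S ⇒ negate
  λ: 151 + 38/60 + 29/3600 = 151.641389
  E ⇒ keep positive
Point 3:
  φ: 37′ + 54.1″ = 37.90167′; 71 + 37.90167/60 = 71.631694
  hemisphere S, so the sign is −
  Longitude: 120° + 15/60 + 44.7/3600 = 120 + 0.250000 + 0.012417 = 120.262417
  E → positive
Point 4:
  φ: 89 + 31.3027/60 = 89.521712
  hemisphere S, so the sign is −
  λ: 21.6915′ = 0.361525°; total 171.361525
  E ⇒ keep positive
Point 5:
  Latitude: 56.15′ = 0.935833°; total 24.935833
  S → negative
  λ: 10.768′ = 0.179467°; total 136.179467
  E ⇒ keep positive

1. -15.04613, -178.87310
2. -89.52453, 151.64139
3. -71.63169, 120.26242
4. -89.52171, 171.36153
5. -24.93583, 136.17947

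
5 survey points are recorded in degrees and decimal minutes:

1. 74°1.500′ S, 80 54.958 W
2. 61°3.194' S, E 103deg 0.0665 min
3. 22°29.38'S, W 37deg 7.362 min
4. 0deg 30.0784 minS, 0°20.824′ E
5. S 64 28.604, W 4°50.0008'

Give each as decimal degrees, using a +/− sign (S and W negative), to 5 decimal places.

1. -74.02500, -80.91597
2. -61.05323, 103.00111
3. -22.48967, -37.12270
4. -0.50131, 0.34707
5. -64.47673, -4.83335

Point 1:
  Latitude: 74 + 1.5/60 = 74.025000
  S → negative
  λ: 80 + 54.958/60 = 80.915967
  hemisphere W, so the sign is −
Point 2:
  φ: 3.194′ = 0.053233°; total 61.053233
  hemisphere S, so the sign is −
  Lon: 103 + 0.0665/60 = 103.001108
  E ⇒ keep positive
Point 3:
  φ: 29.38′ = 0.489667°; total 22.489667
  S ⇒ negate
  Lon: 7.362′ = 0.122700°; total 37.122700
  hemisphere W, so the sign is −
Point 4:
  φ: 30.0784′ = 0.501307°; total 0.501307
  S → negative
  λ: 20.824′ = 0.347067°; total 0.347067
  E ⇒ keep positive
Point 5:
  Latitude: 64 + 28.604/60 = 64.476733
  S → negative
  Longitude: 50.0008′ = 0.833347°; total 4.833347
  W → negative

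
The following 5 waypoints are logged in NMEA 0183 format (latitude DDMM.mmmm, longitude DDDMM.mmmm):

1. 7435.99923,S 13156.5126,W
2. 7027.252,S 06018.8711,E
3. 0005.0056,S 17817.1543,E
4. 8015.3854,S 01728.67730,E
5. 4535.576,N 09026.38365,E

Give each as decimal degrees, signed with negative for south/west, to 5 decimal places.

1. -74.59999, -131.94188
2. -70.45420, 60.31452
3. -0.08343, 178.28591
4. -80.25642, 17.47796
5. 45.59293, 90.43973

Point 1:
  Latitude: degrees = first 2 digits = 74, minutes = 35.99923; 74 + 35.99923/60 = 74.599987
  S → negative
  Longitude: split at 3 digits → 131° and 56.5126′; 131 + 56.5126/60 = 131.941877
  hemisphere W, so the sign is −
Point 2:
  Latitude: degrees = first 2 digits = 70, minutes = 27.252; 70 + 27.252/60 = 70.454200
  S → negative
  λ: degrees = first 3 digits = 60, minutes = 18.8711; 60 + 18.8711/60 = 60.314518
  E → positive
Point 3:
  φ: split at 2 digits → 00° and 5.0056′; 0 + 5.0056/60 = 0.083427
  S → negative
  λ: split at 3 digits → 178° and 17.1543′; 178 + 17.1543/60 = 178.285905
  E → positive
Point 4:
  φ: degrees = first 2 digits = 80, minutes = 15.3854; 80 + 15.3854/60 = 80.256423
  S → negative
  Lon: degrees = first 3 digits = 17, minutes = 28.6773; 17 + 28.6773/60 = 17.477955
  E ⇒ keep positive
Point 5:
  Lat: split at 2 digits → 45° and 35.576′; 45 + 35.576/60 = 45.592933
  N → positive
  λ: degrees = first 3 digits = 90, minutes = 26.38365; 90 + 26.38365/60 = 90.439728
  E ⇒ keep positive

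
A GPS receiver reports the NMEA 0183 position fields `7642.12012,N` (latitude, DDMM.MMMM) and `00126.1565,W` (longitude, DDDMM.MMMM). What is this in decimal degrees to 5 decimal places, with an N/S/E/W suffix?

Lat: degrees = first 2 digits = 76, minutes = 42.12012; 76 + 42.12012/60 = 76.702002
Lon: split at 3 digits → 001° and 26.1565′; 1 + 26.1565/60 = 1.435942

76.70200° N, 1.43594° W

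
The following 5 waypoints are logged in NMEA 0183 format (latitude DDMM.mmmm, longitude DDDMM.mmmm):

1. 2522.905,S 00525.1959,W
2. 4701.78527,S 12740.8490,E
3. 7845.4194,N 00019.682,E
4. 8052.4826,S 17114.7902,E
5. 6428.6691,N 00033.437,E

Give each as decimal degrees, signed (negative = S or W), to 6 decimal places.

Point 1:
  φ: degrees = first 2 digits = 25, minutes = 22.905; 25 + 22.905/60 = 25.3817500
  S ⇒ negate
  Lon: degrees = first 3 digits = 5, minutes = 25.1959; 5 + 25.1959/60 = 5.4199317
  W ⇒ negate
Point 2:
  Lat: split at 2 digits → 47° and 1.78527′; 47 + 1.78527/60 = 47.0297545
  S ⇒ negate
  Lon: split at 3 digits → 127° and 40.849′; 127 + 40.849/60 = 127.6808167
  E ⇒ keep positive
Point 3:
  Latitude: degrees = first 2 digits = 78, minutes = 45.4194; 78 + 45.4194/60 = 78.7569900
  N ⇒ keep positive
  Lon: split at 3 digits → 000° and 19.682′; 0 + 19.682/60 = 0.3280333
  E → positive
Point 4:
  φ: degrees = first 2 digits = 80, minutes = 52.4826; 80 + 52.4826/60 = 80.8747100
  hemisphere S, so the sign is −
  λ: split at 3 digits → 171° and 14.7902′; 171 + 14.7902/60 = 171.2465033
  E ⇒ keep positive
Point 5:
  Latitude: split at 2 digits → 64° and 28.6691′; 64 + 28.6691/60 = 64.4778183
  N → positive
  λ: split at 3 digits → 000° and 33.437′; 0 + 33.437/60 = 0.5572833
  E → positive

1. -25.381750, -5.419932
2. -47.029755, 127.680817
3. 78.756990, 0.328033
4. -80.874710, 171.246503
5. 64.477818, 0.557283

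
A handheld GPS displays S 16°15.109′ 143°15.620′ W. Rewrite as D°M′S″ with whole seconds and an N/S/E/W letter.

16°15′7″ S, 143°15′37″ W

Latitude: fractional minutes 0.10900 × 60 = 6.54″
Longitude: 15.62000′ → 15′ and 0.62000 × 60 = 37.20″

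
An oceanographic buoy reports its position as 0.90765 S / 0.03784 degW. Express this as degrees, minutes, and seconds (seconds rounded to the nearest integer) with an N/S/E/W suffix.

Latitude: whole degrees 0; 54.45900′ → 54′ and 27.54″
Lon: 0.037840 × 60 = 2.27040′ → 2′, remainder × 60 = 16.22″

0°54′28″ S, 0°02′16″ W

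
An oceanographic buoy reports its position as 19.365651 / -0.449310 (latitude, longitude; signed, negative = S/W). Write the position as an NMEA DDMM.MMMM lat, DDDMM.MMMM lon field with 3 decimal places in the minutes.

Lat: minutes = (19.365651 − 19) × 60 = 21.93906
Longitude is negative → W; |value| = 0.449310
Longitude: minutes = (0.449310 − 0) × 60 = 26.95860

1921.939,N / 00026.959,W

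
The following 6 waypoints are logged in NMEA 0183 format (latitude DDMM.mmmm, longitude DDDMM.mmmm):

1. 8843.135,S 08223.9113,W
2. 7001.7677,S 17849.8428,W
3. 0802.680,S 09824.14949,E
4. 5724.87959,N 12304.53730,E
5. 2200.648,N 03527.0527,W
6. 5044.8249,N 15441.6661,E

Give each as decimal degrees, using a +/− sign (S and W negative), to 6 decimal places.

1. -88.718917, -82.398522
2. -70.029462, -178.830713
3. -8.044667, 98.402492
4. 57.414660, 123.075622
5. 22.010800, -35.450878
6. 50.747082, 154.694435

Point 1:
  φ: degrees = first 2 digits = 88, minutes = 43.135; 88 + 43.135/60 = 88.7189167
  S → negative
  Longitude: degrees = first 3 digits = 82, minutes = 23.9113; 82 + 23.9113/60 = 82.3985217
  W → negative
Point 2:
  Lat: split at 2 digits → 70° and 1.7677′; 70 + 1.7677/60 = 70.0294617
  S ⇒ negate
  Longitude: split at 3 digits → 178° and 49.8428′; 178 + 49.8428/60 = 178.8307133
  W → negative
Point 3:
  Latitude: degrees = first 2 digits = 8, minutes = 2.68; 8 + 2.68/60 = 8.0446667
  S → negative
  λ: split at 3 digits → 098° and 24.14949′; 98 + 24.14949/60 = 98.4024915
  E ⇒ keep positive
Point 4:
  φ: degrees = first 2 digits = 57, minutes = 24.87959; 57 + 24.87959/60 = 57.4146598
  N ⇒ keep positive
  Longitude: split at 3 digits → 123° and 4.5373′; 123 + 4.5373/60 = 123.0756217
  E → positive
Point 5:
  φ: split at 2 digits → 22° and 0.648′; 22 + 0.648/60 = 22.0108000
  N ⇒ keep positive
  λ: split at 3 digits → 035° and 27.0527′; 35 + 27.0527/60 = 35.4508783
  hemisphere W, so the sign is −
Point 6:
  φ: degrees = first 2 digits = 50, minutes = 44.8249; 50 + 44.8249/60 = 50.7470817
  N → positive
  Lon: degrees = first 3 digits = 154, minutes = 41.6661; 154 + 41.6661/60 = 154.6944350
  E → positive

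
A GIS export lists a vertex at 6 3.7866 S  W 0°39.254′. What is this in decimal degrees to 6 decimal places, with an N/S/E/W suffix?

6.063110° S, 0.654233° W

Lat: 6 + 3.7866/60 = 6.0631100
λ: 0 + 39.254/60 = 0.6542333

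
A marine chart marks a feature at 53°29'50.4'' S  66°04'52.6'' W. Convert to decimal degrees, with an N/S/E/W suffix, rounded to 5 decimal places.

53.49733° S, 66.08128° W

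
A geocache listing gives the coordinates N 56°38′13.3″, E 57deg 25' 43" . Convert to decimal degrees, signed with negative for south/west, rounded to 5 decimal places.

56.63703, 57.42861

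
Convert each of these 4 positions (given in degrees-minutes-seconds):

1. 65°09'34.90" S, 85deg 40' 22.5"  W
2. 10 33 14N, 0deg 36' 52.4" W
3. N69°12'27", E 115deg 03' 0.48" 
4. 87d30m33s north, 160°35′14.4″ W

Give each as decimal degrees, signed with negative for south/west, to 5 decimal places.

Point 1:
  φ: 65° + 9/60 + 34.9/3600 = 65 + 0.150000 + 0.009694 = 65.159694
  S ⇒ negate
  Lon: 85° + 40/60 + 22.5/3600 = 85 + 0.666667 + 0.006250 = 85.672917
  W ⇒ negate
Point 2:
  Lat: 10° + 33/60 + 14/3600 = 10 + 0.550000 + 0.003889 = 10.553889
  N ⇒ keep positive
  Longitude: 0° + 36/60 + 52.4/3600 = 0 + 0.600000 + 0.014556 = 0.614556
  W ⇒ negate
Point 3:
  Lat: 69° + 12/60 + 27/3600 = 69 + 0.200000 + 0.007500 = 69.207500
  N ⇒ keep positive
  Lon: 3′ + 0.48″ = 3.00800′; 115 + 3.00800/60 = 115.050133
  E ⇒ keep positive
Point 4:
  Latitude: 87° + 30/60 + 33/3600 = 87 + 0.500000 + 0.009167 = 87.509167
  N ⇒ keep positive
  Lon: 35′ + 14.4″ = 35.24000′; 160 + 35.24000/60 = 160.587333
  W ⇒ negate

1. -65.15969, -85.67292
2. 10.55389, -0.61456
3. 69.20750, 115.05013
4. 87.50917, -160.58733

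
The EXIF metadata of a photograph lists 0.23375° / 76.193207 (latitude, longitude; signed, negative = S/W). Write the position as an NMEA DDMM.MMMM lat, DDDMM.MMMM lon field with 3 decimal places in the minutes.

0014.025,N / 07611.592,E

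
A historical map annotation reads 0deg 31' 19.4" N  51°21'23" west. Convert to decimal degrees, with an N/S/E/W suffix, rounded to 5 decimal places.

Latitude: 0° + 31/60 + 19.4/3600 = 0 + 0.516667 + 0.005389 = 0.522056
λ: 51° + 21/60 + 23/3600 = 51 + 0.350000 + 0.006389 = 51.356389

0.52206° N, 51.35639° W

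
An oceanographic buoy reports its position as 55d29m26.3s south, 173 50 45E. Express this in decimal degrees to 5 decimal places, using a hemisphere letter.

55.49064° S, 173.84583° E

Lat: 55 + 29/60 + 26.3/3600 = 55.490639
λ: 173° + 50/60 + 45/3600 = 173 + 0.833333 + 0.012500 = 173.845833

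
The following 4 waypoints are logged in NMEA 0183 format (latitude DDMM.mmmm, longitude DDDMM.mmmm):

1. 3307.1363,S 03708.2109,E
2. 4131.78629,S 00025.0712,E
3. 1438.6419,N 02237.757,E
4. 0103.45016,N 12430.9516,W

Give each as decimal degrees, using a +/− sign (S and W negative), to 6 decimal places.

1. -33.118938, 37.136848
2. -41.529772, 0.417853
3. 14.644032, 22.629283
4. 1.057503, -124.515860

Point 1:
  Latitude: degrees = first 2 digits = 33, minutes = 7.1363; 33 + 7.1363/60 = 33.1189383
  hemisphere S, so the sign is −
  Longitude: degrees = first 3 digits = 37, minutes = 8.2109; 37 + 8.2109/60 = 37.1368483
  E ⇒ keep positive
Point 2:
  Latitude: degrees = first 2 digits = 41, minutes = 31.78629; 41 + 31.78629/60 = 41.5297715
  S ⇒ negate
  Longitude: degrees = first 3 digits = 0, minutes = 25.0712; 0 + 25.0712/60 = 0.4178533
  E → positive
Point 3:
  Lat: degrees = first 2 digits = 14, minutes = 38.6419; 14 + 38.6419/60 = 14.6440317
  N → positive
  λ: degrees = first 3 digits = 22, minutes = 37.757; 22 + 37.757/60 = 22.6292833
  E ⇒ keep positive
Point 4:
  φ: degrees = first 2 digits = 1, minutes = 3.45016; 1 + 3.45016/60 = 1.0575027
  N ⇒ keep positive
  Longitude: split at 3 digits → 124° and 30.9516′; 124 + 30.9516/60 = 124.5158600
  W → negative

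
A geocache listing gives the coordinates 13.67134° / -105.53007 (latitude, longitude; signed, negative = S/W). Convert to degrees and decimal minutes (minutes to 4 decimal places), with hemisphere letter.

Lat: minutes = (13.671340 − 13) × 60 = 40.280400
Longitude is negative → W; |value| = 105.530070
Lon: 105° + 0.530070 × 60 = 105° 31.804200′

13° 40.2804′ N, 105° 31.8042′ W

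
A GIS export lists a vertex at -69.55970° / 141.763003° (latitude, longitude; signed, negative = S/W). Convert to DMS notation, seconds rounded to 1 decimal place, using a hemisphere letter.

Latitude is negative → S; |value| = 69.559700
Latitude: 0.559700° → 33.58200′; 0.58200 × 60 = 34.920″
Longitude: 0.763003 × 60 = 45.78018′ → 45′, remainder × 60 = 46.811″

69°33′34.9″ S, 141°45′46.8″ E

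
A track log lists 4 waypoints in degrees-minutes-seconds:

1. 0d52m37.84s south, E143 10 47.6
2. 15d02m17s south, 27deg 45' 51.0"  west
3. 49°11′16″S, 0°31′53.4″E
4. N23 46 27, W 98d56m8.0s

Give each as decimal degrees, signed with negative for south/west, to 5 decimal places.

1. -0.87718, 143.17989
2. -15.03806, -27.76417
3. -49.18778, 0.53150
4. 23.77417, -98.93556

Point 1:
  Latitude: 0° + 52/60 + 37.84/3600 = 0 + 0.866667 + 0.010511 = 0.877178
  hemisphere S, so the sign is −
  λ: 143° + 10/60 + 47.6/3600 = 143 + 0.166667 + 0.013222 = 143.179889
  E ⇒ keep positive
Point 2:
  φ: 15 + 2/60 + 17/3600 = 15.038056
  S ⇒ negate
  Longitude: 45′ + 51″ = 45.85000′; 27 + 45.85000/60 = 27.764167
  W → negative
Point 3:
  Lat: 11′ + 16″ = 11.26667′; 49 + 11.26667/60 = 49.187778
  hemisphere S, so the sign is −
  Longitude: 0 + 31/60 + 53.4/3600 = 0.531500
  E ⇒ keep positive
Point 4:
  Lat: 23° + 46/60 + 27/3600 = 23 + 0.766667 + 0.007500 = 23.774167
  N → positive
  Longitude: 98° + 56/60 + 8/3600 = 98 + 0.933333 + 0.002222 = 98.935556
  W → negative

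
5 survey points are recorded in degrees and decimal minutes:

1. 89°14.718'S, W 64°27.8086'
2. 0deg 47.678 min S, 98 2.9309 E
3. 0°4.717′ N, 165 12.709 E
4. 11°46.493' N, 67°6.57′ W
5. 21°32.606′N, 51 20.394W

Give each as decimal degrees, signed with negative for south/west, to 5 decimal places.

1. -89.24530, -64.46348
2. -0.79463, 98.04885
3. 0.07862, 165.21182
4. 11.77488, -67.10950
5. 21.54343, -51.33990

Point 1:
  φ: 89 + 14.718/60 = 89.245300
  S → negative
  Lon: 27.8086′ = 0.463477°; total 64.463477
  W → negative
Point 2:
  Latitude: 0 + 47.678/60 = 0.794633
  hemisphere S, so the sign is −
  Longitude: 98 + 2.9309/60 = 98.048848
  E ⇒ keep positive
Point 3:
  φ: 4.717′ = 0.078617°; total 0.078617
  N ⇒ keep positive
  λ: 165 + 12.709/60 = 165.211817
  E ⇒ keep positive
Point 4:
  Lat: 46.493′ = 0.774883°; total 11.774883
  N ⇒ keep positive
  Lon: 67 + 6.57/60 = 67.109500
  W ⇒ negate
Point 5:
  φ: 21 + 32.606/60 = 21.543433
  N ⇒ keep positive
  λ: 51 + 20.394/60 = 51.339900
  hemisphere W, so the sign is −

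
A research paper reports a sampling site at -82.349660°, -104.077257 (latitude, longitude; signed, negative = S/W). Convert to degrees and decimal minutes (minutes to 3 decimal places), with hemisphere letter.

82° 20.980′ S, 104° 4.635′ W

Latitude is negative → S; |value| = 82.349660
Lat: fractional part 0.349660 → 20.97960 minutes
Longitude is negative → W; |value| = 104.077257
Longitude: fractional part 0.077257 → 4.63542 minutes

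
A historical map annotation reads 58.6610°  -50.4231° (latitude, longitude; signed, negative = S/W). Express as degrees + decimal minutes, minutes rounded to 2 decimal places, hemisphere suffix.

58° 39.66′ N, 50° 25.39′ W

φ: 58° + 0.661000 × 60 = 58° 39.6600′
Longitude is negative → W; |value| = 50.423100
Longitude: minutes = (50.423100 − 50) × 60 = 25.3860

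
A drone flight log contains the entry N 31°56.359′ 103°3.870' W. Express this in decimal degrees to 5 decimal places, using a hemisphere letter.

31.93932° N, 103.06450° W

φ: 56.359′ = 0.939317°; total 31.939317
λ: 103 + 3.87/60 = 103.064500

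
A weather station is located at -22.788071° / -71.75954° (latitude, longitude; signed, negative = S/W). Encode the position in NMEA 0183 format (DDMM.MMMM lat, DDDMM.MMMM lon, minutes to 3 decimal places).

2247.284,S / 07145.572,W

Latitude is negative → S; |value| = 22.788071
Lat: 22° + 0.788071 × 60 = 22° 47.28426′
Longitude is negative → W; |value| = 71.759540
λ: minutes = (71.759540 − 71) × 60 = 45.57240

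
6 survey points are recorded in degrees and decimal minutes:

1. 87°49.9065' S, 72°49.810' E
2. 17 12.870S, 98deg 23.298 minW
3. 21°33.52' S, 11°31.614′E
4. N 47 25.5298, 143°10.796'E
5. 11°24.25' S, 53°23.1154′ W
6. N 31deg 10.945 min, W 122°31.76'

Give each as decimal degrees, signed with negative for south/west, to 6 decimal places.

1. -87.831775, 72.830167
2. -17.214500, -98.388300
3. -21.558667, 11.526900
4. 47.425497, 143.179933
5. -11.404167, -53.385257
6. 31.182417, -122.529333

Point 1:
  Lat: 49.9065′ = 0.831775°; total 87.8317750
  S → negative
  Longitude: 72 + 49.81/60 = 72.8301667
  E → positive
Point 2:
  Latitude: 17 + 12.87/60 = 17.2145000
  S → negative
  λ: 23.298′ = 0.388300°; total 98.3883000
  W → negative
Point 3:
  φ: 33.52′ = 0.558667°; total 21.5586667
  hemisphere S, so the sign is −
  λ: 11 + 31.614/60 = 11.5269000
  E ⇒ keep positive
Point 4:
  Latitude: 25.5298′ = 0.425497°; total 47.4254967
  N → positive
  Longitude: 10.796′ = 0.179933°; total 143.1799333
  E ⇒ keep positive
Point 5:
  φ: 24.25′ = 0.404167°; total 11.4041667
  hemisphere S, so the sign is −
  Lon: 53 + 23.1154/60 = 53.3852567
  hemisphere W, so the sign is −
Point 6:
  φ: 10.945′ = 0.182417°; total 31.1824167
  N → positive
  Longitude: 122 + 31.76/60 = 122.5293333
  W → negative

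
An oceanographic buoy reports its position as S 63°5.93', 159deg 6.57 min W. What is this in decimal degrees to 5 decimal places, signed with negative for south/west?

Lat: 5.93′ = 0.098833°; total 63.098833
S → negative
Longitude: 6.57′ = 0.109500°; total 159.109500
hemisphere W, so the sign is −

-63.09883, -159.10950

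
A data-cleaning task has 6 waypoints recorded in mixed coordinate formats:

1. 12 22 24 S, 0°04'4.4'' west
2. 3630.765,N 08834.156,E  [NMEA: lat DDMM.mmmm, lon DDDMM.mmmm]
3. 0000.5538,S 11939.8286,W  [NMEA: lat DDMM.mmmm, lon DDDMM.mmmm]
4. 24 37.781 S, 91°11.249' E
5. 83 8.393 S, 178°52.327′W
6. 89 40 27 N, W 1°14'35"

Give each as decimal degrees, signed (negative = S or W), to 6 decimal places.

Point 1:
  Latitude: 12 + 22/60 + 24/3600 = 12.3733333
  hemisphere S, so the sign is −
  Lon: 0 + 4/60 + 4.4/3600 = 0.0678889
  hemisphere W, so the sign is −
Point 2:
  Latitude: degrees = first 2 digits = 36, minutes = 30.765; 36 + 30.765/60 = 36.5127500
  N → positive
  λ: split at 3 digits → 088° and 34.156′; 88 + 34.156/60 = 88.5692667
  E → positive
Point 3:
  Latitude: degrees = first 2 digits = 0, minutes = 0.5538; 0 + 0.5538/60 = 0.0092300
  hemisphere S, so the sign is −
  λ: split at 3 digits → 119° and 39.8286′; 119 + 39.8286/60 = 119.6638100
  W ⇒ negate
Point 4:
  Lat: 37.781′ = 0.629683°; total 24.6296833
  hemisphere S, so the sign is −
  λ: 11.249′ = 0.187483°; total 91.1874833
  E → positive
Point 5:
  Lat: 83 + 8.393/60 = 83.1398833
  S ⇒ negate
  λ: 178 + 52.327/60 = 178.8721167
  W ⇒ negate
Point 6:
  φ: 89 + 40/60 + 27/3600 = 89.6741667
  N → positive
  Lon: 1 + 14/60 + 35/3600 = 1.2430556
  W ⇒ negate

1. -12.373333, -0.067889
2. 36.512750, 88.569267
3. -0.009230, -119.663810
4. -24.629683, 91.187483
5. -83.139883, -178.872117
6. 89.674167, -1.243056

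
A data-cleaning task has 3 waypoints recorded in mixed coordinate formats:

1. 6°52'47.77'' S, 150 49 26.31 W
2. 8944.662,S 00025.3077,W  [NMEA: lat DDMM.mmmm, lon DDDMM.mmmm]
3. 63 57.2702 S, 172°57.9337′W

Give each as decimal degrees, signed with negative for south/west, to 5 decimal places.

1. -6.87994, -150.82398
2. -89.74437, -0.42180
3. -63.95450, -172.96556

Point 1:
  Latitude: 6 + 52/60 + 47.77/3600 = 6.879936
  S ⇒ negate
  λ: 150° + 49/60 + 26.31/3600 = 150 + 0.816667 + 0.007308 = 150.823975
  hemisphere W, so the sign is −
Point 2:
  Lat: split at 2 digits → 89° and 44.662′; 89 + 44.662/60 = 89.744367
  S → negative
  Longitude: degrees = first 3 digits = 0, minutes = 25.3077; 0 + 25.3077/60 = 0.421795
  W → negative
Point 3:
  φ: 57.2702′ = 0.954503°; total 63.954503
  S → negative
  λ: 57.9337′ = 0.965562°; total 172.965562
  W → negative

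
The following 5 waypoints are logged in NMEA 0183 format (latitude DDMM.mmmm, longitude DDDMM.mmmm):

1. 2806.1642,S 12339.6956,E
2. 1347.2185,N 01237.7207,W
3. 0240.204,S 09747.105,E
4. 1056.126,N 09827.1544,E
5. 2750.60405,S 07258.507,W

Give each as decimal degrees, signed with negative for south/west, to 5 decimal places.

1. -28.10274, 123.66159
2. 13.78698, -12.62868
3. -2.67007, 97.78508
4. 10.93543, 98.45257
5. -27.84340, -72.97512

Point 1:
  φ: degrees = first 2 digits = 28, minutes = 6.1642; 28 + 6.1642/60 = 28.102737
  S ⇒ negate
  Longitude: degrees = first 3 digits = 123, minutes = 39.6956; 123 + 39.6956/60 = 123.661593
  E → positive
Point 2:
  Latitude: degrees = first 2 digits = 13, minutes = 47.2185; 13 + 47.2185/60 = 13.786975
  N ⇒ keep positive
  Lon: degrees = first 3 digits = 12, minutes = 37.7207; 12 + 37.7207/60 = 12.628678
  W ⇒ negate
Point 3:
  Latitude: degrees = first 2 digits = 2, minutes = 40.204; 2 + 40.204/60 = 2.670067
  S ⇒ negate
  Lon: split at 3 digits → 097° and 47.105′; 97 + 47.105/60 = 97.785083
  E ⇒ keep positive
Point 4:
  Lat: degrees = first 2 digits = 10, minutes = 56.126; 10 + 56.126/60 = 10.935433
  N ⇒ keep positive
  Lon: degrees = first 3 digits = 98, minutes = 27.1544; 98 + 27.1544/60 = 98.452573
  E → positive
Point 5:
  φ: degrees = first 2 digits = 27, minutes = 50.60405; 27 + 50.60405/60 = 27.843401
  S ⇒ negate
  Lon: degrees = first 3 digits = 72, minutes = 58.507; 72 + 58.507/60 = 72.975117
  W → negative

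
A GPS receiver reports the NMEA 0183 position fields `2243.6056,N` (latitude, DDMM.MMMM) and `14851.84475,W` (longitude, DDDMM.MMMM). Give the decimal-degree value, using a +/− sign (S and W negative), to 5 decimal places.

22.72676, -148.86408

Latitude: split at 2 digits → 22° and 43.6056′; 22 + 43.6056/60 = 22.726760
N ⇒ keep positive
Lon: degrees = first 3 digits = 148, minutes = 51.84475; 148 + 51.84475/60 = 148.864079
hemisphere W, so the sign is −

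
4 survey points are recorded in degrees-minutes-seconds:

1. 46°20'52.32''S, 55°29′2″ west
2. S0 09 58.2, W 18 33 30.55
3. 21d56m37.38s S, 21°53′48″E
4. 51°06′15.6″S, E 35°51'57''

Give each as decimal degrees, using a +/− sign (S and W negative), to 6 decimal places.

Point 1:
  Lat: 20′ + 52.32″ = 20.87200′; 46 + 20.87200/60 = 46.3478667
  hemisphere S, so the sign is −
  λ: 55 + 29/60 + 2/3600 = 55.4838889
  W → negative
Point 2:
  Latitude: 0 + 9/60 + 58.2/3600 = 0.1661667
  S ⇒ negate
  λ: 33′ + 30.55″ = 33.50917′; 18 + 33.50917/60 = 18.5584861
  hemisphere W, so the sign is −
Point 3:
  Lat: 56′ + 37.38″ = 56.62300′; 21 + 56.62300/60 = 21.9437167
  hemisphere S, so the sign is −
  λ: 21 + 53/60 + 48/3600 = 21.8966667
  E ⇒ keep positive
Point 4:
  Latitude: 51 + 6/60 + 15.6/3600 = 51.1043333
  hemisphere S, so the sign is −
  Longitude: 51′ + 57″ = 51.95000′; 35 + 51.95000/60 = 35.8658333
  E ⇒ keep positive

1. -46.347867, -55.483889
2. -0.166167, -18.558486
3. -21.943717, 21.896667
4. -51.104333, 35.865833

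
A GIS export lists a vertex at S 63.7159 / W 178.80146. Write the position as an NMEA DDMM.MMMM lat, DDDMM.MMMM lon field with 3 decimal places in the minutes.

6342.954,S / 17848.088,W

Lat: 63° + 0.715900 × 60 = 63° 42.95400′
Lon: 178° + 0.801460 × 60 = 178° 48.08760′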